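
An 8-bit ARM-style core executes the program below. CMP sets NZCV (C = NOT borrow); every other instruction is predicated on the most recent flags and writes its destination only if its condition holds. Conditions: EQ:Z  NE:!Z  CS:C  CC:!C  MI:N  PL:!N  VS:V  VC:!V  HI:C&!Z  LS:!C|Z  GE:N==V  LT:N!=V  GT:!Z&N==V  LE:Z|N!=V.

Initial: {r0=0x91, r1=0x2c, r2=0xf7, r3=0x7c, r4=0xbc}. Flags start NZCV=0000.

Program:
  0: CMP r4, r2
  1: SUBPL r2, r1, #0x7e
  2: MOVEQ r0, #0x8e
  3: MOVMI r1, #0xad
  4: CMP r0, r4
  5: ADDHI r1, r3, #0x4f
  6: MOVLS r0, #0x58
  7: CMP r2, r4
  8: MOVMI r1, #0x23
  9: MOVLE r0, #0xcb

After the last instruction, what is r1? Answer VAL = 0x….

VAL = 0xad

0: ✓ CMP  NZCV=1000
1: · SUBPL
2: · MOVEQ
3: ✓ MOVMI  r1←0xad
4: ✓ CMP  NZCV=1000
5: · ADDHI
6: ✓ MOVLS  r0←0x58
7: ✓ CMP  NZCV=0010
8: · MOVMI
9: · MOVLE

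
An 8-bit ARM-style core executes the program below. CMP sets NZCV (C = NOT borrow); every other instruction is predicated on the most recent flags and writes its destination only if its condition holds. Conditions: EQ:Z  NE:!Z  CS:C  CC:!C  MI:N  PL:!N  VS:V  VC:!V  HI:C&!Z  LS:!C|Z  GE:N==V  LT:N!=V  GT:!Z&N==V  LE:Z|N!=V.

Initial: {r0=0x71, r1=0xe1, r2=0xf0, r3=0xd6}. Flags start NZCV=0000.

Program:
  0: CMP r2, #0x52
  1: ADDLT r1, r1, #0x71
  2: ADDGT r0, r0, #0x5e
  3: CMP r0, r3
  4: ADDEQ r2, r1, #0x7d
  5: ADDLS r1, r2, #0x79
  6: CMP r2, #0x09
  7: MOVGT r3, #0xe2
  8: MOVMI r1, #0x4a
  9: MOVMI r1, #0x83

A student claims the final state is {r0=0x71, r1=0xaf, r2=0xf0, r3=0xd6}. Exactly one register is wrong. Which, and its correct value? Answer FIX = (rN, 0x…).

0: ✓ CMP  NZCV=1010
1: ✓ ADDLT  r1←0x52
2: · ADDGT
3: ✓ CMP  NZCV=1001
4: · ADDEQ
5: ✓ ADDLS  r1←0x69
6: ✓ CMP  NZCV=1010
7: · MOVGT
8: ✓ MOVMI  r1←0x4a
9: ✓ MOVMI  r1←0x83

FIX = (r1, 0x83)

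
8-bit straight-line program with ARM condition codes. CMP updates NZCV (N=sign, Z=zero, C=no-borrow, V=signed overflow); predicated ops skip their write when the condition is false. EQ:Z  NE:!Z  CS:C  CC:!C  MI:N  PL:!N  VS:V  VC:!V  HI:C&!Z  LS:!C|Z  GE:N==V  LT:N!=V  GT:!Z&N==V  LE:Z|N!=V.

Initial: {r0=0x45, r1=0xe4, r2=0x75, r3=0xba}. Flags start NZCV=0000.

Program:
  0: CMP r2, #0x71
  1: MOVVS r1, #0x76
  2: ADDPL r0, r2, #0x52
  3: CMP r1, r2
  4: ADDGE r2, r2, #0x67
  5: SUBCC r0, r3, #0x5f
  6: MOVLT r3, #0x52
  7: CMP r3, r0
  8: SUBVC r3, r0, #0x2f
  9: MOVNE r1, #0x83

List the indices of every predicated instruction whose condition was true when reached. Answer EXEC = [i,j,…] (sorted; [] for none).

EXEC = [2,6,9]

[0] flags=0010 → (cmp)
[1] flags=0010 VS?F → skip
[2] flags=0010 PL?T → r0=0xc7
[3] flags=0011 → (cmp)
[4] flags=0011 GE?F → skip
[5] flags=0011 CC?F → skip
[6] flags=0011 LT?T → r3=0x52
[7] flags=1001 → (cmp)
[8] flags=1001 VC?F → skip
[9] flags=1001 NE?T → r1=0x83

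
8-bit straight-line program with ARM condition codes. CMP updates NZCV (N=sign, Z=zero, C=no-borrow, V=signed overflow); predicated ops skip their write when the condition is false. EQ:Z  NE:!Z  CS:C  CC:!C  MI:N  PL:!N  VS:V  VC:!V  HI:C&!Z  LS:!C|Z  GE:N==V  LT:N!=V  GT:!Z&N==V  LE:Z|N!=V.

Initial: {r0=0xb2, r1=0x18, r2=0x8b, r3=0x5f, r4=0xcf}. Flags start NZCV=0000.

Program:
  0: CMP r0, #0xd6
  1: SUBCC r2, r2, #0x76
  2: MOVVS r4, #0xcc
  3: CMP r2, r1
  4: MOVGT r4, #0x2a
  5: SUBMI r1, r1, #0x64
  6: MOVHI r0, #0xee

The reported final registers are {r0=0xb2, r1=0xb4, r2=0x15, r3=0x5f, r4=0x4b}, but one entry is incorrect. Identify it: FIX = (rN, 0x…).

FIX = (r4, 0xcf)

[0] flags=1000 → (cmp)
[1] flags=1000 CC?T → r2=0x15
[2] flags=1000 VS?F → skip
[3] flags=1000 → (cmp)
[4] flags=1000 GT?F → skip
[5] flags=1000 MI?T → r1=0xb4
[6] flags=1000 HI?F → skip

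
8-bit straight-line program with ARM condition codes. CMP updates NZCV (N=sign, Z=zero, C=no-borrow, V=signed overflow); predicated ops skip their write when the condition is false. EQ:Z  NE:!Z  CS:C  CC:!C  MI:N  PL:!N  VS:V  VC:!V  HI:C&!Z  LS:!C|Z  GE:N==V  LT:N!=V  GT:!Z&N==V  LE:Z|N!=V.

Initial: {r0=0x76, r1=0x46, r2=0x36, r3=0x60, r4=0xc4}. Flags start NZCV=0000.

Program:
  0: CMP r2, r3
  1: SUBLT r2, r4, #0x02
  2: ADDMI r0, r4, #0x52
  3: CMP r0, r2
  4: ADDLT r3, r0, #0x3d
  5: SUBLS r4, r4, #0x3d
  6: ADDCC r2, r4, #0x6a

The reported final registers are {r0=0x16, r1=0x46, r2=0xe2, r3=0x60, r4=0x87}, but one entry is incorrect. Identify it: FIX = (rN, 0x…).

FIX = (r2, 0xf1)

0: ✓ CMP  NZCV=1000
1: ✓ SUBLT  r2←0xc2
2: ✓ ADDMI  r0←0x16
3: ✓ CMP  NZCV=0000
4: · ADDLT
5: ✓ SUBLS  r4←0x87
6: ✓ ADDCC  r2←0xf1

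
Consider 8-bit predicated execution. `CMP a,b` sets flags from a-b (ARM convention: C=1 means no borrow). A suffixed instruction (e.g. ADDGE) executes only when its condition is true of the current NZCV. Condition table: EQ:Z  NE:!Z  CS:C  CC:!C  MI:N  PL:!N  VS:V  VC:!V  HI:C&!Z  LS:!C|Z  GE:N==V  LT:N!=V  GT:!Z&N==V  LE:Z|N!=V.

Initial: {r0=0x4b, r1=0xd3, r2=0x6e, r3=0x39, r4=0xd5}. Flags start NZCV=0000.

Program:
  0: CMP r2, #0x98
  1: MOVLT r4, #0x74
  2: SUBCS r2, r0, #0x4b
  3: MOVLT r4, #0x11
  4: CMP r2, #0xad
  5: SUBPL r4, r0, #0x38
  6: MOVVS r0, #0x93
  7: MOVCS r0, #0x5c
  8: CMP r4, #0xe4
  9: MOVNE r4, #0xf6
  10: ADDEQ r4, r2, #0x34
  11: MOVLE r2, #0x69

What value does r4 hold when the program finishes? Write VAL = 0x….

VAL = 0xf6

0: ✓ CMP  NZCV=1001
1: · MOVLT
2: · SUBCS
3: · MOVLT
4: ✓ CMP  NZCV=1001
5: · SUBPL
6: ✓ MOVVS  r0←0x93
7: · MOVCS
8: ✓ CMP  NZCV=1000
9: ✓ MOVNE  r4←0xf6
10: · ADDEQ
11: ✓ MOVLE  r2←0x69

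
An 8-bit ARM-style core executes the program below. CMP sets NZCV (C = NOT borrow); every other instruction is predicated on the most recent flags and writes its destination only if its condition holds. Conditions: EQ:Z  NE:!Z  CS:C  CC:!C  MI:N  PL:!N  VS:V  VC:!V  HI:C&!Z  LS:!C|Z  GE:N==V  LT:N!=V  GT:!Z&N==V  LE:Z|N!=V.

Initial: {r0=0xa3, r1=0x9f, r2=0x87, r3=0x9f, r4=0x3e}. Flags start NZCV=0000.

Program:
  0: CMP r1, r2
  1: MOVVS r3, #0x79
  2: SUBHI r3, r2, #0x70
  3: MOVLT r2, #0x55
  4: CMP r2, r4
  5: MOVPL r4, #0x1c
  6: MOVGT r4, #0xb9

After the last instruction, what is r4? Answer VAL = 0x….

0: ✓ CMP  NZCV=0010
1: · MOVVS
2: ✓ SUBHI  r3←0x17
3: · MOVLT
4: ✓ CMP  NZCV=0011
5: ✓ MOVPL  r4←0x1c
6: · MOVGT

VAL = 0x1c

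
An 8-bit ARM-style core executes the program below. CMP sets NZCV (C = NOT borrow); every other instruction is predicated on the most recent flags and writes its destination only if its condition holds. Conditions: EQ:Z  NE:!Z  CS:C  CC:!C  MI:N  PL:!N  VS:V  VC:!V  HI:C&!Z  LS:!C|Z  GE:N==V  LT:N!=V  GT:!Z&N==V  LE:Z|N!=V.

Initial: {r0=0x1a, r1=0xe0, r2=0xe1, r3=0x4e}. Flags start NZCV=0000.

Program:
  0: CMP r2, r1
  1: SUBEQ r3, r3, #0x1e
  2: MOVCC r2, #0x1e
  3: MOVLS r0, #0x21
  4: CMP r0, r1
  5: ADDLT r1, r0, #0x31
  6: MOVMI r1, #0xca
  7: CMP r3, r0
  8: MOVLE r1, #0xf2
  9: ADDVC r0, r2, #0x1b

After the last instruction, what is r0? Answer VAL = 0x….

VAL = 0xfc

[0] flags=0010 → (cmp)
[1] flags=0010 EQ?F → skip
[2] flags=0010 CC?F → skip
[3] flags=0010 LS?F → skip
[4] flags=0000 → (cmp)
[5] flags=0000 LT?F → skip
[6] flags=0000 MI?F → skip
[7] flags=0010 → (cmp)
[8] flags=0010 LE?F → skip
[9] flags=0010 VC?T → r0=0xfc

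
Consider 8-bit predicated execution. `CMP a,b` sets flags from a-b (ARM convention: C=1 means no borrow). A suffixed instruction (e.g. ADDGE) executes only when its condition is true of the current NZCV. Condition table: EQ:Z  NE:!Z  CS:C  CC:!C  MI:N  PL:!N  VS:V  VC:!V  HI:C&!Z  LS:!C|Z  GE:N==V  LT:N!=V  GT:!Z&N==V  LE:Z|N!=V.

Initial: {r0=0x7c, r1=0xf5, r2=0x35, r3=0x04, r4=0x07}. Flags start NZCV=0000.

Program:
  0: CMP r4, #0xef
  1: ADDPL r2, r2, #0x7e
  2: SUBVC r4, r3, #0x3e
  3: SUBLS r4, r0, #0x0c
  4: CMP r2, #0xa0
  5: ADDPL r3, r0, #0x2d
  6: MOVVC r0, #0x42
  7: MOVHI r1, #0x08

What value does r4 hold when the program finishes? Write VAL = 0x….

0: ✓ CMP  NZCV=0000
1: ✓ ADDPL  r2←0xb3
2: ✓ SUBVC  r4←0xc6
3: ✓ SUBLS  r4←0x70
4: ✓ CMP  NZCV=0010
5: ✓ ADDPL  r3←0xa9
6: ✓ MOVVC  r0←0x42
7: ✓ MOVHI  r1←0x08

VAL = 0x70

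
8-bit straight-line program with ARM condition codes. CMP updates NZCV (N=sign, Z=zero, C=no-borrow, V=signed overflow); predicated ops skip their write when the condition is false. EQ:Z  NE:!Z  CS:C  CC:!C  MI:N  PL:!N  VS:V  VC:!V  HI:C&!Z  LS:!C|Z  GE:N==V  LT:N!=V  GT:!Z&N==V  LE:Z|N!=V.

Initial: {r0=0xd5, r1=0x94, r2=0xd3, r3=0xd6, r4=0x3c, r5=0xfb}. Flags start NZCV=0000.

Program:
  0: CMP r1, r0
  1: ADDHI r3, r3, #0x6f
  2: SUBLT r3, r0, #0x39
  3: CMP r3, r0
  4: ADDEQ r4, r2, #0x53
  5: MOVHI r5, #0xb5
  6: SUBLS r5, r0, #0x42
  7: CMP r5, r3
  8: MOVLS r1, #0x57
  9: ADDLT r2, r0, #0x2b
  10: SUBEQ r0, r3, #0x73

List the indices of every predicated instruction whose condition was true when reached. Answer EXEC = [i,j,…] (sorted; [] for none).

[0] flags=1000 → (cmp)
[1] flags=1000 HI?F → skip
[2] flags=1000 LT?T → r3=0x9c
[3] flags=1000 → (cmp)
[4] flags=1000 EQ?F → skip
[5] flags=1000 HI?F → skip
[6] flags=1000 LS?T → r5=0x93
[7] flags=1000 → (cmp)
[8] flags=1000 LS?T → r1=0x57
[9] flags=1000 LT?T → r2=0x00
[10] flags=1000 EQ?F → skip

EXEC = [2,6,8,9]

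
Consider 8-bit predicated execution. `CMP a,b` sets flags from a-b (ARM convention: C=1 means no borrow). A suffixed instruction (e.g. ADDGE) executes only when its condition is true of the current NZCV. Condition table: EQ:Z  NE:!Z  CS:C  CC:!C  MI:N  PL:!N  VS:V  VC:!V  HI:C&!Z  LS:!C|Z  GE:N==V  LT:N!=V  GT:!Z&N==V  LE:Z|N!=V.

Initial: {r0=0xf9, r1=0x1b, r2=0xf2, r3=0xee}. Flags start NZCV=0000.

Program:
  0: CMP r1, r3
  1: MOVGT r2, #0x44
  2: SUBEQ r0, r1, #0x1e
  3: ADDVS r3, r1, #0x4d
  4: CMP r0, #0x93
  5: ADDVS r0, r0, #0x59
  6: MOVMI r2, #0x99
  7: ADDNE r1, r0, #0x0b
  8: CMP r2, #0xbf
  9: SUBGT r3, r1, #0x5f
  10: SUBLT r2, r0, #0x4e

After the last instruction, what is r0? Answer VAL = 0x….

0: ✓ CMP  NZCV=0000
1: ✓ MOVGT  r2←0x44
2: · SUBEQ
3: · ADDVS
4: ✓ CMP  NZCV=0010
5: · ADDVS
6: · MOVMI
7: ✓ ADDNE  r1←0x04
8: ✓ CMP  NZCV=1001
9: ✓ SUBGT  r3←0xa5
10: · SUBLT

VAL = 0xf9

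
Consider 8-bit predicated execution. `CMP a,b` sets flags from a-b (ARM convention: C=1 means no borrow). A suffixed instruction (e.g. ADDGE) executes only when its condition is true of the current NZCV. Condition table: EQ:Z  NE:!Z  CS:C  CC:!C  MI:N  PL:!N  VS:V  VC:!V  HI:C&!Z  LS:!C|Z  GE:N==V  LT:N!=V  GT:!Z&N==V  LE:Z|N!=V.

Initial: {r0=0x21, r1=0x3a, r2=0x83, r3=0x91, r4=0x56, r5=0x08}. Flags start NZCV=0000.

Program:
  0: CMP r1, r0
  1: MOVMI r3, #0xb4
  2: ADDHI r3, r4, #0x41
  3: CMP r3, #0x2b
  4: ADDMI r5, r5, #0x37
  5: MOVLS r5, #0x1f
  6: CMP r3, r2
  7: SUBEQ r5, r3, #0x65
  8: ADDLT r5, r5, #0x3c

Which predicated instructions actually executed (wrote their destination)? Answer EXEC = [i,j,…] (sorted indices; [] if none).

EXEC = [2]

[0] flags=0010 → (cmp)
[1] flags=0010 MI?F → skip
[2] flags=0010 HI?T → r3=0x97
[3] flags=0011 → (cmp)
[4] flags=0011 MI?F → skip
[5] flags=0011 LS?F → skip
[6] flags=0010 → (cmp)
[7] flags=0010 EQ?F → skip
[8] flags=0010 LT?F → skip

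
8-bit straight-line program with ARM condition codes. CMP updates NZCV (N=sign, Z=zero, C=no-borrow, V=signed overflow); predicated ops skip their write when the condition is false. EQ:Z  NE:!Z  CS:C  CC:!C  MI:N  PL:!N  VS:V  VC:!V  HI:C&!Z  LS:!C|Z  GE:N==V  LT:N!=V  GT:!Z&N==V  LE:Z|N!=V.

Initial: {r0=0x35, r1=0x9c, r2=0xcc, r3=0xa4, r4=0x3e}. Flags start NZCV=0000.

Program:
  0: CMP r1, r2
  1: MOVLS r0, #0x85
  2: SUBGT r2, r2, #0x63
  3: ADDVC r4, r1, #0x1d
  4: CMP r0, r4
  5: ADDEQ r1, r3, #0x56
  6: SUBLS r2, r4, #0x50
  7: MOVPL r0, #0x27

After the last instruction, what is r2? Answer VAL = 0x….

0: ✓ CMP  NZCV=1000
1: ✓ MOVLS  r0←0x85
2: · SUBGT
3: ✓ ADDVC  r4←0xb9
4: ✓ CMP  NZCV=1000
5: · ADDEQ
6: ✓ SUBLS  r2←0x69
7: · MOVPL

VAL = 0x69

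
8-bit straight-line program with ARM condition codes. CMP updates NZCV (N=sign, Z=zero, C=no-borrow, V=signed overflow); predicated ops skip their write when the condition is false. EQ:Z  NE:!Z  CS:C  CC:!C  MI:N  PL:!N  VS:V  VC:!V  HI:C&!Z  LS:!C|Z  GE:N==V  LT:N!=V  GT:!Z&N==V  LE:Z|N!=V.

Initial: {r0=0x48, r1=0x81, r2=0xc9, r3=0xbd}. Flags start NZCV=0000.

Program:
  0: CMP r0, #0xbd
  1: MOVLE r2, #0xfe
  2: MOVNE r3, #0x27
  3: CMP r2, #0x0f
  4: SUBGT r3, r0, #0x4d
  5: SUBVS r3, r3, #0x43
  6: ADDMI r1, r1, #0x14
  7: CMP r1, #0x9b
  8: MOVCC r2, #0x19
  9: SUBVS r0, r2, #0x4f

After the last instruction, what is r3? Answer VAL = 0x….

VAL = 0x27

0: ✓ CMP  NZCV=1001
1: · MOVLE
2: ✓ MOVNE  r3←0x27
3: ✓ CMP  NZCV=1010
4: · SUBGT
5: · SUBVS
6: ✓ ADDMI  r1←0x95
7: ✓ CMP  NZCV=1000
8: ✓ MOVCC  r2←0x19
9: · SUBVS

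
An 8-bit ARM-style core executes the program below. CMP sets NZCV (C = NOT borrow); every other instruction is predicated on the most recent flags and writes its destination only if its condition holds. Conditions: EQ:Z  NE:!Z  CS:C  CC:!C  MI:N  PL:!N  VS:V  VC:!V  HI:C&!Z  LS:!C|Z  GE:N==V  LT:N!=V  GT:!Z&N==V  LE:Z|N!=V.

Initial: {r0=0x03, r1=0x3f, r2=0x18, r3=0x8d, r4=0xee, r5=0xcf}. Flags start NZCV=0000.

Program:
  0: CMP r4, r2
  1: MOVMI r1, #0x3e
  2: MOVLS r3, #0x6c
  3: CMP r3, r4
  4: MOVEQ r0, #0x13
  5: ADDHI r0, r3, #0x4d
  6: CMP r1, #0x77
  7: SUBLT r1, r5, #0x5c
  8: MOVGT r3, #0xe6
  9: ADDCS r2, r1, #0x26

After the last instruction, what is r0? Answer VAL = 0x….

VAL = 0x03

0: ✓ CMP  NZCV=1010
1: ✓ MOVMI  r1←0x3e
2: · MOVLS
3: ✓ CMP  NZCV=1000
4: · MOVEQ
5: · ADDHI
6: ✓ CMP  NZCV=1000
7: ✓ SUBLT  r1←0x73
8: · MOVGT
9: · ADDCS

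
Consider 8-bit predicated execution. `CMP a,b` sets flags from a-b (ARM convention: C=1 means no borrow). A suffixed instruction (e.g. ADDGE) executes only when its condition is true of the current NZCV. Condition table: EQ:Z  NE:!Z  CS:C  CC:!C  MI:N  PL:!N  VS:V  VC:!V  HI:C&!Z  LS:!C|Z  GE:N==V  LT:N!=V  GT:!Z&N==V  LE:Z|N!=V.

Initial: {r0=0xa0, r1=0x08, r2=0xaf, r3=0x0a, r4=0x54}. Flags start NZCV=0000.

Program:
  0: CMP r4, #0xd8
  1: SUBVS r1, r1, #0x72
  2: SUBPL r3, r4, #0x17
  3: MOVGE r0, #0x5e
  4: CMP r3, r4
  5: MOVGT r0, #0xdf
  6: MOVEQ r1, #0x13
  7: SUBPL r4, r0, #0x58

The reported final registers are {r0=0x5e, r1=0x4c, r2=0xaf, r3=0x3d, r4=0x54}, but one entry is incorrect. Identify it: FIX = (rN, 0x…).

FIX = (r1, 0x08)

[0] flags=0000 → (cmp)
[1] flags=0000 VS?F → skip
[2] flags=0000 PL?T → r3=0x3d
[3] flags=0000 GE?T → r0=0x5e
[4] flags=1000 → (cmp)
[5] flags=1000 GT?F → skip
[6] flags=1000 EQ?F → skip
[7] flags=1000 PL?F → skip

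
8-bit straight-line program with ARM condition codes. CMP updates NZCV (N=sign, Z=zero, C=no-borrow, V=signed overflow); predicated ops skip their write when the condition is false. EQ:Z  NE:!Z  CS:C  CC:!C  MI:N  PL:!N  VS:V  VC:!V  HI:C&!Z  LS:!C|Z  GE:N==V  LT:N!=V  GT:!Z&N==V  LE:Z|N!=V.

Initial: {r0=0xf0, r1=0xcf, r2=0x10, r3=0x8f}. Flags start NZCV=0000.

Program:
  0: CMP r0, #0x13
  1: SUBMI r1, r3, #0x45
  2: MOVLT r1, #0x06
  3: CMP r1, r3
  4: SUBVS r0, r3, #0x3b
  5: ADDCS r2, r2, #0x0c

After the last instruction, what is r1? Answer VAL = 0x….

VAL = 0x06

[0] flags=1010 → (cmp)
[1] flags=1010 MI?T → r1=0x4a
[2] flags=1010 LT?T → r1=0x06
[3] flags=0000 → (cmp)
[4] flags=0000 VS?F → skip
[5] flags=0000 CS?F → skip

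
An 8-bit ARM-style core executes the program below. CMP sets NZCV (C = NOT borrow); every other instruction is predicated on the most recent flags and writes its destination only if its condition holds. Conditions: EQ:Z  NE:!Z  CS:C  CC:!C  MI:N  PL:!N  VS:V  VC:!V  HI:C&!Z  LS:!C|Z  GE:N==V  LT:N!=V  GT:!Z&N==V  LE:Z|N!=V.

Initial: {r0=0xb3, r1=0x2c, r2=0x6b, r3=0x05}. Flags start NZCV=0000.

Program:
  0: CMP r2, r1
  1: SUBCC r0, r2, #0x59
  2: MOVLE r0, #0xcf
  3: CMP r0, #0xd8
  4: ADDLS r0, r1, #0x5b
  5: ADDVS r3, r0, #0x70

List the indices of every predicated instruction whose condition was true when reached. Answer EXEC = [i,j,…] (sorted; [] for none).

EXEC = [4]

[0] flags=0010 → (cmp)
[1] flags=0010 CC?F → skip
[2] flags=0010 LE?F → skip
[3] flags=1000 → (cmp)
[4] flags=1000 LS?T → r0=0x87
[5] flags=1000 VS?F → skip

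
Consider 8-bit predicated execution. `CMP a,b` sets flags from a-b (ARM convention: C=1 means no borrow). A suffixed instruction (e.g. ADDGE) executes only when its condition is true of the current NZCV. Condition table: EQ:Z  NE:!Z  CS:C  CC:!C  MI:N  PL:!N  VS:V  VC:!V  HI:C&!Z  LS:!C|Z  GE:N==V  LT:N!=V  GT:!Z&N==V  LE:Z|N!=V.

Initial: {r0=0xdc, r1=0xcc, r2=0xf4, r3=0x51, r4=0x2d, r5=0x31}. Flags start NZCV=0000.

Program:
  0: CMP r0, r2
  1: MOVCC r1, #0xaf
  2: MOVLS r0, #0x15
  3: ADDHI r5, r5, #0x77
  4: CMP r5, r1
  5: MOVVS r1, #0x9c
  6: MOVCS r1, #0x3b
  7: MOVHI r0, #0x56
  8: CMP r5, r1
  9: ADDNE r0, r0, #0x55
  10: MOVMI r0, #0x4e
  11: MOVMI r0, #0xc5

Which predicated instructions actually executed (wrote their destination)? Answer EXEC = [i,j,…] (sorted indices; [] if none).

[0] flags=1000 → (cmp)
[1] flags=1000 CC?T → r1=0xaf
[2] flags=1000 LS?T → r0=0x15
[3] flags=1000 HI?F → skip
[4] flags=1001 → (cmp)
[5] flags=1001 VS?T → r1=0x9c
[6] flags=1001 CS?F → skip
[7] flags=1001 HI?F → skip
[8] flags=1001 → (cmp)
[9] flags=1001 NE?T → r0=0x6a
[10] flags=1001 MI?T → r0=0x4e
[11] flags=1001 MI?T → r0=0xc5

EXEC = [1,2,5,9,10,11]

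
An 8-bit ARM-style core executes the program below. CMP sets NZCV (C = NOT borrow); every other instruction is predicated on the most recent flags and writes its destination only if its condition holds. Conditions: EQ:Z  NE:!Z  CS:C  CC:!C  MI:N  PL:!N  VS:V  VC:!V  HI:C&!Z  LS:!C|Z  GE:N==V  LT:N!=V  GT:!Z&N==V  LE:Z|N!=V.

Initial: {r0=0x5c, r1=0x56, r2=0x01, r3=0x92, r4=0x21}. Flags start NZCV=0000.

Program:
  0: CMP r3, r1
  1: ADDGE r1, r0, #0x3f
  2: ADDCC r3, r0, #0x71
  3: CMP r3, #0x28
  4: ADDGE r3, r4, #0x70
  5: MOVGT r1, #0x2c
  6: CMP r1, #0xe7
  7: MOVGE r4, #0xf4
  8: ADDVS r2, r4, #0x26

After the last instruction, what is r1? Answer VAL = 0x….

[0] flags=0011 → (cmp)
[1] flags=0011 GE?F → skip
[2] flags=0011 CC?F → skip
[3] flags=0011 → (cmp)
[4] flags=0011 GE?F → skip
[5] flags=0011 GT?F → skip
[6] flags=0000 → (cmp)
[7] flags=0000 GE?T → r4=0xf4
[8] flags=0000 VS?F → skip

VAL = 0x56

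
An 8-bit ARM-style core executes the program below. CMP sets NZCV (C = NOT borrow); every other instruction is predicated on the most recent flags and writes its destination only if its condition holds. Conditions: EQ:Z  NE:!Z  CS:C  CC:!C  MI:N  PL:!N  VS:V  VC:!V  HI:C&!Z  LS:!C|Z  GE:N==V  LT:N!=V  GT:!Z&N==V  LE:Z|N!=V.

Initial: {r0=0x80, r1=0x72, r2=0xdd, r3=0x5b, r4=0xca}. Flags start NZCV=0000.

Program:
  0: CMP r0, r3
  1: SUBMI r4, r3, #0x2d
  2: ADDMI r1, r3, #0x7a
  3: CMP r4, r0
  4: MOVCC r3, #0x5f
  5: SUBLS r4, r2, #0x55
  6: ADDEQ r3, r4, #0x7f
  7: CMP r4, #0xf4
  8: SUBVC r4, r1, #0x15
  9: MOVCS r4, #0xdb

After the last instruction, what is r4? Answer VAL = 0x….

VAL = 0x5d

[0] flags=0011 → (cmp)
[1] flags=0011 MI?F → skip
[2] flags=0011 MI?F → skip
[3] flags=0010 → (cmp)
[4] flags=0010 CC?F → skip
[5] flags=0010 LS?F → skip
[6] flags=0010 EQ?F → skip
[7] flags=1000 → (cmp)
[8] flags=1000 VC?T → r4=0x5d
[9] flags=1000 CS?F → skip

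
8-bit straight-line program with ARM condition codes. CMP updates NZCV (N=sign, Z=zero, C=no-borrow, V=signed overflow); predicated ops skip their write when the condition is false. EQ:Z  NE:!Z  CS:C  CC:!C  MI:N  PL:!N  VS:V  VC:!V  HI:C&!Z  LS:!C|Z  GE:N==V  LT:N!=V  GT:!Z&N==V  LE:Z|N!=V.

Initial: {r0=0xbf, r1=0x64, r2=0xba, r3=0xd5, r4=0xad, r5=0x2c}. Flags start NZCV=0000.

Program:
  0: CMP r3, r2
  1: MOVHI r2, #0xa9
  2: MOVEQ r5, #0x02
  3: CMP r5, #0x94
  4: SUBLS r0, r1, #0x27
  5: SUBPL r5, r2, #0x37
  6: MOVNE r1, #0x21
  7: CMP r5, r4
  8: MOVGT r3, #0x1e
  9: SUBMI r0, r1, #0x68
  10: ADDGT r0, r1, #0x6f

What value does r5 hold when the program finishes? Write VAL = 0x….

VAL = 0x2c

[0] flags=0010 → (cmp)
[1] flags=0010 HI?T → r2=0xa9
[2] flags=0010 EQ?F → skip
[3] flags=1001 → (cmp)
[4] flags=1001 LS?T → r0=0x3d
[5] flags=1001 PL?F → skip
[6] flags=1001 NE?T → r1=0x21
[7] flags=0000 → (cmp)
[8] flags=0000 GT?T → r3=0x1e
[9] flags=0000 MI?F → skip
[10] flags=0000 GT?T → r0=0x90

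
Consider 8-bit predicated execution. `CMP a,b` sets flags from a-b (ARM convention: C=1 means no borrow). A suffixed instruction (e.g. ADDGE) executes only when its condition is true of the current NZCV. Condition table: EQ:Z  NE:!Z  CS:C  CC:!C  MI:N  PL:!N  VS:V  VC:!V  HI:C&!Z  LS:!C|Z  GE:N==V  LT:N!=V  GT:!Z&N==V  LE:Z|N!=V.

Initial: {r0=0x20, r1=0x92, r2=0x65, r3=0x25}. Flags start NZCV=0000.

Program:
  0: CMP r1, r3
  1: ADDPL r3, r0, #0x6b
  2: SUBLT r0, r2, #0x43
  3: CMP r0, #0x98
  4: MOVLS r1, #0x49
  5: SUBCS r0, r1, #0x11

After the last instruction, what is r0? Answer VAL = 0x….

VAL = 0x22

[0] flags=0011 → (cmp)
[1] flags=0011 PL?T → r3=0x8b
[2] flags=0011 LT?T → r0=0x22
[3] flags=1001 → (cmp)
[4] flags=1001 LS?T → r1=0x49
[5] flags=1001 CS?F → skip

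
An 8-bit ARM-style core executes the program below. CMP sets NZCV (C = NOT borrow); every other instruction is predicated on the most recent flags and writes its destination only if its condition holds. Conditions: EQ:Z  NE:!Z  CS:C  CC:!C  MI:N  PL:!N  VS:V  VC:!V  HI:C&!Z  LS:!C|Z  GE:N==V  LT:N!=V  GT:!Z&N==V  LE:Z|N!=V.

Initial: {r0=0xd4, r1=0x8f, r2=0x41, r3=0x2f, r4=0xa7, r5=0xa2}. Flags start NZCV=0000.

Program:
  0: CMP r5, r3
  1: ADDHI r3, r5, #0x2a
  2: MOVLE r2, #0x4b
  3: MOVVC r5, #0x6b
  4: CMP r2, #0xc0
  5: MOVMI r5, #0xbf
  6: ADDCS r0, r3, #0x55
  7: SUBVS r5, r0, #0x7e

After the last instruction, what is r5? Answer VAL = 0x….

VAL = 0x56

[0] flags=0011 → (cmp)
[1] flags=0011 HI?T → r3=0xcc
[2] flags=0011 LE?T → r2=0x4b
[3] flags=0011 VC?F → skip
[4] flags=1001 → (cmp)
[5] flags=1001 MI?T → r5=0xbf
[6] flags=1001 CS?F → skip
[7] flags=1001 VS?T → r5=0x56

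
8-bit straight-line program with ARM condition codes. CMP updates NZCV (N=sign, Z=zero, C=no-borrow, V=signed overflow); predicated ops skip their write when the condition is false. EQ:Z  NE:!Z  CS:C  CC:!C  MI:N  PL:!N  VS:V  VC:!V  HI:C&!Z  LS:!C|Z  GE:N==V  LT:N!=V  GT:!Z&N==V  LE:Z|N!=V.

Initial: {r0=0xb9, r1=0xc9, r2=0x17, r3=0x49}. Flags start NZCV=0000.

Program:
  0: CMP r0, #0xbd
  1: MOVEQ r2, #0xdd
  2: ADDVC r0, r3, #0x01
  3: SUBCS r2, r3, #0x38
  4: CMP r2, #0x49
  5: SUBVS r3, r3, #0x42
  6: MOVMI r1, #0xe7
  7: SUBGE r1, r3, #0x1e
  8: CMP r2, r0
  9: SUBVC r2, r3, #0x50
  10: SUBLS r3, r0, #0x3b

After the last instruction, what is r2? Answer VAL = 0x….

VAL = 0xf9

0: ✓ CMP  NZCV=1000
1: · MOVEQ
2: ✓ ADDVC  r0←0x4a
3: · SUBCS
4: ✓ CMP  NZCV=1000
5: · SUBVS
6: ✓ MOVMI  r1←0xe7
7: · SUBGE
8: ✓ CMP  NZCV=1000
9: ✓ SUBVC  r2←0xf9
10: ✓ SUBLS  r3←0x0f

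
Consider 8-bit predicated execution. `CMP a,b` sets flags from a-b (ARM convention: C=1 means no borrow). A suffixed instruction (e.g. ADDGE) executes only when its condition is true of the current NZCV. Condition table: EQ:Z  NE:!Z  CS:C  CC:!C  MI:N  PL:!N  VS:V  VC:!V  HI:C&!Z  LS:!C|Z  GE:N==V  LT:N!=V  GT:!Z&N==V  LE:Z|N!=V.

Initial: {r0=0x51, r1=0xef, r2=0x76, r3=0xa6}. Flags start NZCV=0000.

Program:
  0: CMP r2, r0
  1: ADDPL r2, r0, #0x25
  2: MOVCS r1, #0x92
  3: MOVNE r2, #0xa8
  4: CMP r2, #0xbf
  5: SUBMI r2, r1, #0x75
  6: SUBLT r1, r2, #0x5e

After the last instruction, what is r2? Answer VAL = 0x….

[0] flags=0010 → (cmp)
[1] flags=0010 PL?T → r2=0x76
[2] flags=0010 CS?T → r1=0x92
[3] flags=0010 NE?T → r2=0xa8
[4] flags=1000 → (cmp)
[5] flags=1000 MI?T → r2=0x1d
[6] flags=1000 LT?T → r1=0xbf

VAL = 0x1d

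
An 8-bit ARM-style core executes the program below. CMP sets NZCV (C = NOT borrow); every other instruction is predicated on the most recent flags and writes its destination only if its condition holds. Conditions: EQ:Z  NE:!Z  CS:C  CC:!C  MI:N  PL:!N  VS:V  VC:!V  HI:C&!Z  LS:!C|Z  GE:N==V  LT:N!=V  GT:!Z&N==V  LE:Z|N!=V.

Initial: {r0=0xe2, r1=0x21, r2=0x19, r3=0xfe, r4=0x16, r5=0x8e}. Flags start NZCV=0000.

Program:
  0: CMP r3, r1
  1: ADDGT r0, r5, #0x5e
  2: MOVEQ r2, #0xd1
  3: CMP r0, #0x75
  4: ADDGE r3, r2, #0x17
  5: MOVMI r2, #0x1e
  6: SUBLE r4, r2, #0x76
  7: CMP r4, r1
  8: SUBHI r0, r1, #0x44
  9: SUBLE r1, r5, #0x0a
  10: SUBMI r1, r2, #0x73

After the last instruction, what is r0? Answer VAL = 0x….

VAL = 0xdd

[0] flags=1010 → (cmp)
[1] flags=1010 GT?F → skip
[2] flags=1010 EQ?F → skip
[3] flags=0011 → (cmp)
[4] flags=0011 GE?F → skip
[5] flags=0011 MI?F → skip
[6] flags=0011 LE?T → r4=0xa3
[7] flags=1010 → (cmp)
[8] flags=1010 HI?T → r0=0xdd
[9] flags=1010 LE?T → r1=0x84
[10] flags=1010 MI?T → r1=0xa6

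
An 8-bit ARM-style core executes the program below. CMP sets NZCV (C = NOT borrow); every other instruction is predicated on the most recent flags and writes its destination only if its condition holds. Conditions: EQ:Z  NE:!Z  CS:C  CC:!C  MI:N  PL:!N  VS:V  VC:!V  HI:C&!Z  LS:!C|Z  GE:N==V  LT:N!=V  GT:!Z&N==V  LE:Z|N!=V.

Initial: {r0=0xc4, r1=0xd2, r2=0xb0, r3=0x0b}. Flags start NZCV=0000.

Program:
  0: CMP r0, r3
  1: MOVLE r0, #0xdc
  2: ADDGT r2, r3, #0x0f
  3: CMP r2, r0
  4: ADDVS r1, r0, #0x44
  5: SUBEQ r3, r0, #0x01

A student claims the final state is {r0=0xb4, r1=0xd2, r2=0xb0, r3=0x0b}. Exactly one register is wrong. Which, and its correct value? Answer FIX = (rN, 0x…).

[0] flags=1010 → (cmp)
[1] flags=1010 LE?T → r0=0xdc
[2] flags=1010 GT?F → skip
[3] flags=1000 → (cmp)
[4] flags=1000 VS?F → skip
[5] flags=1000 EQ?F → skip

FIX = (r0, 0xdc)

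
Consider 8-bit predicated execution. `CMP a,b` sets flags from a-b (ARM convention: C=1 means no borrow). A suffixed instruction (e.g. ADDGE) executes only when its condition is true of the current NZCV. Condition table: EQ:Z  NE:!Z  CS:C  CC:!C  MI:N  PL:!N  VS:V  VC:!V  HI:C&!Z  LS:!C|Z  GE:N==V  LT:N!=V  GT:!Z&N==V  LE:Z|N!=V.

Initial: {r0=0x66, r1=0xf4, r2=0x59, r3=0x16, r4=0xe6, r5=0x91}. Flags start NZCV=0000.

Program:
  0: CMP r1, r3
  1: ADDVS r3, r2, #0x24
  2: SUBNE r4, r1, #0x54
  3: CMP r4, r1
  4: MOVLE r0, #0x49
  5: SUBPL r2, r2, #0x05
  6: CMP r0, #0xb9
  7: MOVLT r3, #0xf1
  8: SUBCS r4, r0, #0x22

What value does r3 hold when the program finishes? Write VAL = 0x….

0: ✓ CMP  NZCV=1010
1: · ADDVS
2: ✓ SUBNE  r4←0xa0
3: ✓ CMP  NZCV=1000
4: ✓ MOVLE  r0←0x49
5: · SUBPL
6: ✓ CMP  NZCV=1001
7: · MOVLT
8: · SUBCS

VAL = 0x16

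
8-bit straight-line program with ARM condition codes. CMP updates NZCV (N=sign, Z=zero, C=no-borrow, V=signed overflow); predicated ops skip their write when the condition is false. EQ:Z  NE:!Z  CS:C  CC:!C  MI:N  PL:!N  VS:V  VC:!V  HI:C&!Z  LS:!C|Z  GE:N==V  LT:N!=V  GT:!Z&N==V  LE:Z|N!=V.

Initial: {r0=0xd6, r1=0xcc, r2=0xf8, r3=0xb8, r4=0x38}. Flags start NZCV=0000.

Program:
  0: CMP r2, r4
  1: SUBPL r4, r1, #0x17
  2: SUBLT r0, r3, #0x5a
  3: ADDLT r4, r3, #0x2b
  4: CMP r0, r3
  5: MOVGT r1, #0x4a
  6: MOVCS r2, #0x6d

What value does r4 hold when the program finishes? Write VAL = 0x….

[0] flags=1010 → (cmp)
[1] flags=1010 PL?F → skip
[2] flags=1010 LT?T → r0=0x5e
[3] flags=1010 LT?T → r4=0xe3
[4] flags=1001 → (cmp)
[5] flags=1001 GT?T → r1=0x4a
[6] flags=1001 CS?F → skip

VAL = 0xe3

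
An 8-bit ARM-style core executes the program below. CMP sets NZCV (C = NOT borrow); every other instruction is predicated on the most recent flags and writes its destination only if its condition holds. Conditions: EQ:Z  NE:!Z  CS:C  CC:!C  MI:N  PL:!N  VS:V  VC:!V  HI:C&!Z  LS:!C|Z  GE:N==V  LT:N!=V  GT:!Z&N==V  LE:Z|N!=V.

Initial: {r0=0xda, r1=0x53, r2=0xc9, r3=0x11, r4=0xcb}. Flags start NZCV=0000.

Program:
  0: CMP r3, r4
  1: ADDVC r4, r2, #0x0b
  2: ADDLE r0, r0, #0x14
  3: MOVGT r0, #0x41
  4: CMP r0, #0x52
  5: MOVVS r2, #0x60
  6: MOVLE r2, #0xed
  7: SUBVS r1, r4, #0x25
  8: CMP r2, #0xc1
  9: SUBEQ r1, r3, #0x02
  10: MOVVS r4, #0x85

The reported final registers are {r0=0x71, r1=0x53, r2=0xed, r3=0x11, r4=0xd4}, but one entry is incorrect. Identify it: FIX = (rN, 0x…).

0: ✓ CMP  NZCV=0000
1: ✓ ADDVC  r4←0xd4
2: · ADDLE
3: ✓ MOVGT  r0←0x41
4: ✓ CMP  NZCV=1000
5: · MOVVS
6: ✓ MOVLE  r2←0xed
7: · SUBVS
8: ✓ CMP  NZCV=0010
9: · SUBEQ
10: · MOVVS

FIX = (r0, 0x41)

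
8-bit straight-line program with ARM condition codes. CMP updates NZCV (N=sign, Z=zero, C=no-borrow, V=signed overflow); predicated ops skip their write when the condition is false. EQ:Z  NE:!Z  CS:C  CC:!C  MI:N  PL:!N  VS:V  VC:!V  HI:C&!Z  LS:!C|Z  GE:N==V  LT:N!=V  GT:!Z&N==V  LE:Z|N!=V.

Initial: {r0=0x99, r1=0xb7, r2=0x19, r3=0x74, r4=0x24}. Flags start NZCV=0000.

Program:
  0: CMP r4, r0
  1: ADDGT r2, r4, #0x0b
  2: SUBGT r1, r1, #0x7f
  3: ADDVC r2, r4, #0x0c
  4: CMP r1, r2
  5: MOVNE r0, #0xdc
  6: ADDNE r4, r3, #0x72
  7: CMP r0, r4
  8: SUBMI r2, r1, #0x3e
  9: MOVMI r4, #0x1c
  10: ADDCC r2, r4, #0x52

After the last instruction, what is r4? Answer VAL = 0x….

0: ✓ CMP  NZCV=1001
1: ✓ ADDGT  r2←0x2f
2: ✓ SUBGT  r1←0x38
3: · ADDVC
4: ✓ CMP  NZCV=0010
5: ✓ MOVNE  r0←0xdc
6: ✓ ADDNE  r4←0xe6
7: ✓ CMP  NZCV=1000
8: ✓ SUBMI  r2←0xfa
9: ✓ MOVMI  r4←0x1c
10: ✓ ADDCC  r2←0x6e

VAL = 0x1c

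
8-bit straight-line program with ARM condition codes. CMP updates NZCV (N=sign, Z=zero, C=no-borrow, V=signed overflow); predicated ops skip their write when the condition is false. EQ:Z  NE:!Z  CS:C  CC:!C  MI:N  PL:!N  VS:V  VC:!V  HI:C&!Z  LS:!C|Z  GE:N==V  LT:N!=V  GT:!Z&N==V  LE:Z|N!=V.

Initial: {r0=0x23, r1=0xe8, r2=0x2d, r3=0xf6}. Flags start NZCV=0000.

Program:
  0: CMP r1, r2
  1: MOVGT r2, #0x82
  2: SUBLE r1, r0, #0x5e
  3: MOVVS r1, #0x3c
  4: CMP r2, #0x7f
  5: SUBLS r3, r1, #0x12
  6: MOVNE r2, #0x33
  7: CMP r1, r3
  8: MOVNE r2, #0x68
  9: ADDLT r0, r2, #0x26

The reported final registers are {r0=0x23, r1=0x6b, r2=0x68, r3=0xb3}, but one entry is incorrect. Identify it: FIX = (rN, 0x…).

FIX = (r1, 0xc5)

[0] flags=1010 → (cmp)
[1] flags=1010 GT?F → skip
[2] flags=1010 LE?T → r1=0xc5
[3] flags=1010 VS?F → skip
[4] flags=1000 → (cmp)
[5] flags=1000 LS?T → r3=0xb3
[6] flags=1000 NE?T → r2=0x33
[7] flags=0010 → (cmp)
[8] flags=0010 NE?T → r2=0x68
[9] flags=0010 LT?F → skip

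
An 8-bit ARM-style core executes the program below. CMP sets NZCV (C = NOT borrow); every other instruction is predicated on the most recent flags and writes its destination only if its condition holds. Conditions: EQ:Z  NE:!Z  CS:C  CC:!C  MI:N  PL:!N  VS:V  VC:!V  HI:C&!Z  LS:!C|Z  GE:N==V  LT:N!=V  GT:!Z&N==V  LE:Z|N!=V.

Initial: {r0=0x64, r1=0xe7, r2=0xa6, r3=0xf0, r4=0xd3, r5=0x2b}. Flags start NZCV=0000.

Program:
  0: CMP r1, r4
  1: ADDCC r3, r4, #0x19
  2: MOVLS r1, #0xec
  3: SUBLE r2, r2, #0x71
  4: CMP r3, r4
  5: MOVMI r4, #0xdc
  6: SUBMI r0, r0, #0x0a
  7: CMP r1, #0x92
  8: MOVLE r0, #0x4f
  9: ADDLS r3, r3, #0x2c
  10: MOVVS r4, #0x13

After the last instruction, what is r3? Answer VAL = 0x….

0: ✓ CMP  NZCV=0010
1: · ADDCC
2: · MOVLS
3: · SUBLE
4: ✓ CMP  NZCV=0010
5: · MOVMI
6: · SUBMI
7: ✓ CMP  NZCV=0010
8: · MOVLE
9: · ADDLS
10: · MOVVS

VAL = 0xf0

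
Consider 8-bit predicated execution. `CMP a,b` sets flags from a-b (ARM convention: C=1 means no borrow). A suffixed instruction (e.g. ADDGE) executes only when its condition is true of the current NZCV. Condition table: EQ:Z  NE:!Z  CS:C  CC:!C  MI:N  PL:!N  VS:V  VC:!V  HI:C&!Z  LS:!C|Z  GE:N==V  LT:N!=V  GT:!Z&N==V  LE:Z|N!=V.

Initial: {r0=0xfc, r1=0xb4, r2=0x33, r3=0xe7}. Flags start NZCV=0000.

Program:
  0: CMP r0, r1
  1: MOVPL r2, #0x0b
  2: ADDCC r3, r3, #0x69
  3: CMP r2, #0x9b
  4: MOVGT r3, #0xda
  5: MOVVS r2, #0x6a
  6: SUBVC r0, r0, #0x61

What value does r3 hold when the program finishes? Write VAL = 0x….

[0] flags=0010 → (cmp)
[1] flags=0010 PL?T → r2=0x0b
[2] flags=0010 CC?F → skip
[3] flags=0000 → (cmp)
[4] flags=0000 GT?T → r3=0xda
[5] flags=0000 VS?F → skip
[6] flags=0000 VC?T → r0=0x9b

VAL = 0xda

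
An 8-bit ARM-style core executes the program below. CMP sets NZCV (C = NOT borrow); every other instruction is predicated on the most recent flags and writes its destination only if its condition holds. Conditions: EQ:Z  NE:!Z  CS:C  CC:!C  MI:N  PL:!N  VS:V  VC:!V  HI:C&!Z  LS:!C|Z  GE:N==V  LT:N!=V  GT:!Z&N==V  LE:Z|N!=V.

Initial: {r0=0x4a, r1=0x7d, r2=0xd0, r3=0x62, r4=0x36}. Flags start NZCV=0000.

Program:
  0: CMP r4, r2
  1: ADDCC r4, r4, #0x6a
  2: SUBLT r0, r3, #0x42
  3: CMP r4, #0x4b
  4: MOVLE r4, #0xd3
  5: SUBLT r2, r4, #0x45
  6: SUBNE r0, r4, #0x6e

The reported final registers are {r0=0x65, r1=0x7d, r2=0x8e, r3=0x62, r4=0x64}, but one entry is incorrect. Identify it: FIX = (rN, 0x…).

[0] flags=0000 → (cmp)
[1] flags=0000 CC?T → r4=0xa0
[2] flags=0000 LT?F → skip
[3] flags=0011 → (cmp)
[4] flags=0011 LE?T → r4=0xd3
[5] flags=0011 LT?T → r2=0x8e
[6] flags=0011 NE?T → r0=0x65

FIX = (r4, 0xd3)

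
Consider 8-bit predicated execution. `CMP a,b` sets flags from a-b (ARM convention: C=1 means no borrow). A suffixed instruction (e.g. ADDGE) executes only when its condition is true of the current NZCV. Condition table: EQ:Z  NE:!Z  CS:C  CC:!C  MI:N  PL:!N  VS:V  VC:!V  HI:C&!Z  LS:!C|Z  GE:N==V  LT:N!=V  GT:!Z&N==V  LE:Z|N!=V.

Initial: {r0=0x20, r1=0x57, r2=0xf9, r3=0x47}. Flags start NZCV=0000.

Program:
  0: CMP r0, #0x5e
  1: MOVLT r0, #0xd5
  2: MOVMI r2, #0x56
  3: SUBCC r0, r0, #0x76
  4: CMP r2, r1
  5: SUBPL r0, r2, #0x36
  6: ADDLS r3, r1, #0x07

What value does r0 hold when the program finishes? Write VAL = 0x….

[0] flags=1000 → (cmp)
[1] flags=1000 LT?T → r0=0xd5
[2] flags=1000 MI?T → r2=0x56
[3] flags=1000 CC?T → r0=0x5f
[4] flags=1000 → (cmp)
[5] flags=1000 PL?F → skip
[6] flags=1000 LS?T → r3=0x5e

VAL = 0x5f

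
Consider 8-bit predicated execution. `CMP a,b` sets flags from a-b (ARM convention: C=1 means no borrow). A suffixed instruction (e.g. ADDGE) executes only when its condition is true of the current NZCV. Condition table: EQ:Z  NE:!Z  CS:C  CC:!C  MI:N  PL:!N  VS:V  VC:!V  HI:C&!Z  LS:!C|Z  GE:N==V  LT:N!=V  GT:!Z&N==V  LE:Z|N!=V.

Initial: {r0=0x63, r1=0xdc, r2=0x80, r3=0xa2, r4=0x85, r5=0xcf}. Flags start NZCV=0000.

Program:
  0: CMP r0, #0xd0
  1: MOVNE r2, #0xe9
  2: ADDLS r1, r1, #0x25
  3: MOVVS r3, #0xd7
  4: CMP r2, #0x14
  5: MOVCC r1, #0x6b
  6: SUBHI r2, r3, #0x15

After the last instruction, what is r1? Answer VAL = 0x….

0: ✓ CMP  NZCV=1001
1: ✓ MOVNE  r2←0xe9
2: ✓ ADDLS  r1←0x01
3: ✓ MOVVS  r3←0xd7
4: ✓ CMP  NZCV=1010
5: · MOVCC
6: ✓ SUBHI  r2←0xc2

VAL = 0x01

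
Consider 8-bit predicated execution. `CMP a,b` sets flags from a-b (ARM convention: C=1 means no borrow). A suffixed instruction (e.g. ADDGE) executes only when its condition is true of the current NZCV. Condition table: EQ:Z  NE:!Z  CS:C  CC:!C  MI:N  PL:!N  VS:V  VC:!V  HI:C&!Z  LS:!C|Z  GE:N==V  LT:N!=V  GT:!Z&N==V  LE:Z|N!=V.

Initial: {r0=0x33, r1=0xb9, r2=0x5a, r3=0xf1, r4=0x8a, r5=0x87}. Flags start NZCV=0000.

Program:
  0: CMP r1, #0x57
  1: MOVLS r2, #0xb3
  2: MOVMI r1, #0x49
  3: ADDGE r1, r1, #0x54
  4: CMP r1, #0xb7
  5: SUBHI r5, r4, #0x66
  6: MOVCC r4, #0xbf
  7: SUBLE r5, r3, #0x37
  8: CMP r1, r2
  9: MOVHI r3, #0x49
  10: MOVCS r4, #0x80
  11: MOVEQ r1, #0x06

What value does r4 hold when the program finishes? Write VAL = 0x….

0: ✓ CMP  NZCV=0011
1: · MOVLS
2: · MOVMI
3: · ADDGE
4: ✓ CMP  NZCV=0010
5: ✓ SUBHI  r5←0x24
6: · MOVCC
7: · SUBLE
8: ✓ CMP  NZCV=0011
9: ✓ MOVHI  r3←0x49
10: ✓ MOVCS  r4←0x80
11: · MOVEQ

VAL = 0x80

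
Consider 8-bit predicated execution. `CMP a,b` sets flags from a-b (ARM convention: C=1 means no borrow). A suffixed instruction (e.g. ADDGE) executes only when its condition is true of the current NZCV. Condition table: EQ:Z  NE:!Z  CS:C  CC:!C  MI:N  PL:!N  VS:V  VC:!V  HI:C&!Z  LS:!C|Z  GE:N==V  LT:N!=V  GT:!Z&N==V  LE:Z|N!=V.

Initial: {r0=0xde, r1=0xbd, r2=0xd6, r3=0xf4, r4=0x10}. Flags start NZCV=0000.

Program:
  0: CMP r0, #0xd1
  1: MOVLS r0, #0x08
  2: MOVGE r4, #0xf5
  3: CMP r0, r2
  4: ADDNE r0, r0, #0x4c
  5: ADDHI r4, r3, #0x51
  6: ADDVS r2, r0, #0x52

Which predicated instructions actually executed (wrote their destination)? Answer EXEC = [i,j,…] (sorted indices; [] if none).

EXEC = [2,4,5]

[0] flags=0010 → (cmp)
[1] flags=0010 LS?F → skip
[2] flags=0010 GE?T → r4=0xf5
[3] flags=0010 → (cmp)
[4] flags=0010 NE?T → r0=0x2a
[5] flags=0010 HI?T → r4=0x45
[6] flags=0010 VS?F → skip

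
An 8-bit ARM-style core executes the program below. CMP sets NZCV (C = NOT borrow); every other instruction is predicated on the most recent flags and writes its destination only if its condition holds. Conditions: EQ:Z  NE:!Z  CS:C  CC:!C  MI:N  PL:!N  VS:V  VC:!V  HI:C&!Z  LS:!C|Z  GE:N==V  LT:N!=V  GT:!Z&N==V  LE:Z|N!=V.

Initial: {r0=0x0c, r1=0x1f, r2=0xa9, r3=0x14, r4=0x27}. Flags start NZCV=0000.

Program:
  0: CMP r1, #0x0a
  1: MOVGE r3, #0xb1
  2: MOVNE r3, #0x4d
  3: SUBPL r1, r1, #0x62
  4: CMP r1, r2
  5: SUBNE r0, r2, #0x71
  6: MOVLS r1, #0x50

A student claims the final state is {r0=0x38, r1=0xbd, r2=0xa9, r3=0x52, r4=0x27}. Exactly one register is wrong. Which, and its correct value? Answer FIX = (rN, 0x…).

FIX = (r3, 0x4d)

[0] flags=0010 → (cmp)
[1] flags=0010 GE?T → r3=0xb1
[2] flags=0010 NE?T → r3=0x4d
[3] flags=0010 PL?T → r1=0xbd
[4] flags=0010 → (cmp)
[5] flags=0010 NE?T → r0=0x38
[6] flags=0010 LS?F → skip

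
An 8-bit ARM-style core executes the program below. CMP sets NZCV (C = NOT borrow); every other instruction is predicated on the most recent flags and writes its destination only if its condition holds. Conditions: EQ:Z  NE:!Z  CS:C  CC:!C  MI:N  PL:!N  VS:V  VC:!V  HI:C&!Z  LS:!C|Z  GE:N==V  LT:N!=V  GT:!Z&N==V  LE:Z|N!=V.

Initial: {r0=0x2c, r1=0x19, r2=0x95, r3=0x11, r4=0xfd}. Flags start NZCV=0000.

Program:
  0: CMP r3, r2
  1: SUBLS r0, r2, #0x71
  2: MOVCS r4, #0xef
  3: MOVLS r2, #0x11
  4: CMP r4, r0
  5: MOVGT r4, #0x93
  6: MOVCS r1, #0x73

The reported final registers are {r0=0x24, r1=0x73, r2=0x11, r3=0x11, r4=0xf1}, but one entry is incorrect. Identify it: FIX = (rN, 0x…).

[0] flags=0000 → (cmp)
[1] flags=0000 LS?T → r0=0x24
[2] flags=0000 CS?F → skip
[3] flags=0000 LS?T → r2=0x11
[4] flags=1010 → (cmp)
[5] flags=1010 GT?F → skip
[6] flags=1010 CS?T → r1=0x73

FIX = (r4, 0xfd)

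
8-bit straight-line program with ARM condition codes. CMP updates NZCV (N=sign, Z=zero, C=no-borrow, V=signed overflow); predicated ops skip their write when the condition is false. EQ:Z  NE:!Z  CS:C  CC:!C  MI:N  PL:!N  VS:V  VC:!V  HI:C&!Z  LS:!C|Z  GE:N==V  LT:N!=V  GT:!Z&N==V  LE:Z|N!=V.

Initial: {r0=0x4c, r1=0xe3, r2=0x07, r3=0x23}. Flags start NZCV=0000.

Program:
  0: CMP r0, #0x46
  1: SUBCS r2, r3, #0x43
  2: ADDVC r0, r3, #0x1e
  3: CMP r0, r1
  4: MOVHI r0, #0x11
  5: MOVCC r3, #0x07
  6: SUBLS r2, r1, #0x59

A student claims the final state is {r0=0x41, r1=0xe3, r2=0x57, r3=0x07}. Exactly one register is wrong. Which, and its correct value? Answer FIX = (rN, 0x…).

FIX = (r2, 0x8a)

0: ✓ CMP  NZCV=0010
1: ✓ SUBCS  r2←0xe0
2: ✓ ADDVC  r0←0x41
3: ✓ CMP  NZCV=0000
4: · MOVHI
5: ✓ MOVCC  r3←0x07
6: ✓ SUBLS  r2←0x8a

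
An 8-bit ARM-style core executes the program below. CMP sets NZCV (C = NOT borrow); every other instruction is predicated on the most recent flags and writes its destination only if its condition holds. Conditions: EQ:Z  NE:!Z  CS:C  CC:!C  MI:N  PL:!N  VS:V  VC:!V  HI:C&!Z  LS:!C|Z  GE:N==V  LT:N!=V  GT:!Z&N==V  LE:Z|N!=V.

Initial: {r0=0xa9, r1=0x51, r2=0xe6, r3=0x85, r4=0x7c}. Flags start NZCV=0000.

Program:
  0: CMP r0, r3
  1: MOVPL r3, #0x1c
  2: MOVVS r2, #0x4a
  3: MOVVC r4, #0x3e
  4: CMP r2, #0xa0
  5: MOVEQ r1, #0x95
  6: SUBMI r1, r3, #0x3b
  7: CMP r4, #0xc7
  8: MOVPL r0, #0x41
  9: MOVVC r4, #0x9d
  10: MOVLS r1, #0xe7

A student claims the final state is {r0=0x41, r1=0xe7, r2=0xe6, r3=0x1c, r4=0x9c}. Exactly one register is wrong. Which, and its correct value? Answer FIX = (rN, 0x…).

[0] flags=0010 → (cmp)
[1] flags=0010 PL?T → r3=0x1c
[2] flags=0010 VS?F → skip
[3] flags=0010 VC?T → r4=0x3e
[4] flags=0010 → (cmp)
[5] flags=0010 EQ?F → skip
[6] flags=0010 MI?F → skip
[7] flags=0000 → (cmp)
[8] flags=0000 PL?T → r0=0x41
[9] flags=0000 VC?T → r4=0x9d
[10] flags=0000 LS?T → r1=0xe7

FIX = (r4, 0x9d)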